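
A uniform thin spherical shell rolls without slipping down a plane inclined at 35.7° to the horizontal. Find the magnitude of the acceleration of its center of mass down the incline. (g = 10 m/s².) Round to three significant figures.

a ≈ 3.50 m/s²

For this body I = (2/3)MR², i.e. k = I/(MR²) = 2/3.
Newton's second law down the slope: Mg sinθ − f = Ma. The torque equation fR = Iα (with α = a/R) gives f = kMa.
Eliminating f: Mg sinθ = (1+k)Ma, so a = g sinθ/(1+k) = 10 × sin35.7° / 1.667 ≈ 3.50 m/s².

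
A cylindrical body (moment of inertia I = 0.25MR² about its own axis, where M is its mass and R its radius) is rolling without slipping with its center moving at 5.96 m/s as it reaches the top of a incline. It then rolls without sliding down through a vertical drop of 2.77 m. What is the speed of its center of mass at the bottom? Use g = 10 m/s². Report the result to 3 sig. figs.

v ≈ 8.94 m/s

Here I = 0.25MR², so the shape factor k = I/(MR²) = 0.25.
Since it rolls without slipping, ω = v/R and KE = ½Mv² + ½Iω² = ½(1+k)Mv² = (5/8)Mv².
Conserving energy between top and bottom: (5/8)Mv² = (5/8)Mv₀² + Mgh, hence v² = v₀² + 2gh/(1+k).
v = √(5.96² + 2×10×2.77/1.25) = √79.84 ≈ 8.94 m/s.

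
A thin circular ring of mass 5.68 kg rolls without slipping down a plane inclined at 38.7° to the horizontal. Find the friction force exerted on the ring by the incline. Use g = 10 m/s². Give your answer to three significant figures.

f ≈ 17.8 N

The moment of inertia is MR², giving k ≡ I/(MR²) = 1.
Newton's second law down the slope: Mg sinθ − f = Ma. The torque equation fR = Iα (with α = a/R) gives f = kMa.
Combining, a = g sinθ/(1+k) and f = kMa = kMg sinθ/(1+k).
f = 1 × 5.68 × 10 × sin38.7° / 2 ≈ 17.8 N.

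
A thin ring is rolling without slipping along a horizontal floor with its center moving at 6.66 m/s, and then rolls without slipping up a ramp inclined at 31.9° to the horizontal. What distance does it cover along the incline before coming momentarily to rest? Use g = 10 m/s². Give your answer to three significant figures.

d ≈ 8.39 m

With I = MR², the ratio k = I/(MR²) is 1.
Rolling without slipping gives ω = v/R, so the total kinetic energy is ½Mv² + ½Iω² = ½(1+k)Mv² = Mv².
Setting this equal to Mgh gives the vertical rise h = (1+k)v₀²/(2g) = 2×6.66²/(2×10) = 4.436 m.
The distance along the slope is d = h/sinθ = 4.436/sin31.9° ≈ 8.39 m.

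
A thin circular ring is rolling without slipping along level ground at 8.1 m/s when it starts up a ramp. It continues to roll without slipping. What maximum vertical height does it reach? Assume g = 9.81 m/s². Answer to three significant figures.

Here I = MR², so the shape factor k = I/(MR²) = 1.
Pure rolling means v = ωR; then KE = ½Mv² + ½I(v/R)² = ½(1+k)Mv² = Mv².
At the top the kinetic energy is zero, so Mv₀² = Mgh.
Thus h = (1+k)v₀²/(2g) = 2 × 8.1² / (2 × 9.81) ≈ 6.69 m.

h ≈ 6.69 m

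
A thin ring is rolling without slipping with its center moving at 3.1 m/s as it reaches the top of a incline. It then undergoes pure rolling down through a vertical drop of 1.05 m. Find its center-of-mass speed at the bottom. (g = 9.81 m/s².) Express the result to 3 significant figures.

v ≈ 4.46 m/s

For this body I = MR², i.e. k = I/(MR²) = 1.
The rolling condition ω = v/R makes the rotational term ½I(v/R)² = ½kMv², so KE_total = ½(1+k)Mv² = Mv².
Energy conservation: Mv₀² + Mgh = Mv², so v² = v₀² + 2gh/(1+k).
v = √(3.1² + 2×9.81×1.05/2) = √19.91 ≈ 4.46 m/s.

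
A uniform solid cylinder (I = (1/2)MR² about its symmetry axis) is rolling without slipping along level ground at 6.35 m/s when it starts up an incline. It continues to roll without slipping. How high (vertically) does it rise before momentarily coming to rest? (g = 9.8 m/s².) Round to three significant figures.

The moment of inertia is (1/2)MR², giving k ≡ I/(MR²) = 0.5.
Rolling without slipping gives ω = v/R, so the total kinetic energy is ½Mv² + ½Iω² = ½(1+k)Mv² = (3/4)Mv².
All of this converts to potential energy at the highest point: (3/4)Mv₀² = Mgh.
Thus h = (1+k)v₀²/(2g) = 1.5 × 6.35² / (2 × 9.8) ≈ 3.09 m.

h ≈ 3.09 m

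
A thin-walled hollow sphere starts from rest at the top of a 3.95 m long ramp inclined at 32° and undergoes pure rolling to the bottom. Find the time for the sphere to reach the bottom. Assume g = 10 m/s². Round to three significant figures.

For this body I = (2/3)MR², i.e. k = I/(MR²) = 2/3.
Translational: Mg sinθ − f = Ma. Rotational about the CM: fR = Iα = kMRa, so f = kMa.
Hence a = g sinθ/(1+k) = 10×sin32°/1.667 = 3.18 m/s².
Starting from rest, L = ½at², so t = √(2L/a) = √(2×3.95/3.18) ≈ 1.58 s.

t ≈ 1.58 s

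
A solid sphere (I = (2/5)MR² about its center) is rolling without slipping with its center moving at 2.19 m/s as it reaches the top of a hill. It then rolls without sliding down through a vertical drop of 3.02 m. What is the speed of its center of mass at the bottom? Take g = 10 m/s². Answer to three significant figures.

The moment of inertia is (2/5)MR², giving k ≡ I/(MR²) = 0.4.
Since it rolls without slipping, ω = v/R and KE = ½Mv² + ½Iω² = ½(1+k)Mv² = (7/10)Mv².
Energy conservation: (7/10)Mv₀² + Mgh = (7/10)Mv², so v² = v₀² + 2gh/(1+k).
v = √(2.19² + 2×10×3.02/1.4) = √47.94 ≈ 6.92 m/s.

v ≈ 6.92 m/s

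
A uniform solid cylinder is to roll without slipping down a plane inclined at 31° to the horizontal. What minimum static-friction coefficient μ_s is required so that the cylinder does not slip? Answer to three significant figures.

With I = (1/2)MR², the ratio k = I/(MR²) is 0.5.
Along the incline Mg sinθ − f = Ma, and torque about the center fR = Iα = kMR²(a/R) gives f = kMa.
These give a = g sinθ/(1+k) and the required friction f = kMg sinθ/(1+k).
With N = Mg cosθ, the no-slip condition f ≤ μN gives μ_min = f/N = k tanθ/(1+k).
μ_min = 0.5 × tan31° / 1.5 ≈ 0.200.

μ_min ≈ 0.200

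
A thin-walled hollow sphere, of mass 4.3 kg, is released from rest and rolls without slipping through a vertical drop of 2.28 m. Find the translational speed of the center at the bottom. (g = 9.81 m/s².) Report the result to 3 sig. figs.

v ≈ 5.18 m/s

For this body I = (2/3)MR², i.e. k = I/(MR²) = 2/3.
Rolling without slipping gives ω = v/R, so the total kinetic energy is ½Mv² + ½Iω² = ½(1+k)Mv² = (5/6)Mv².
Setting Mgh = (5/6)Mv² gives v = √(2gh/(1+k)) = √(2·9.81·2.28/1.667) ≈ 5.18 m/s.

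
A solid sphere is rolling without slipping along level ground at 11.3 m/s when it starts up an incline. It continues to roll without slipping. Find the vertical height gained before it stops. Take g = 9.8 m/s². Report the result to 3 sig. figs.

h ≈ 9.12 m

For this body I = (2/5)MR², i.e. k = I/(MR²) = 0.4.
Since it rolls without slipping, ω = v/R and KE = ½Mv² + ½Iω² = ½(1+k)Mv² = (7/10)Mv².
At the top the kinetic energy is zero, so (7/10)Mv₀² = Mgh.
Thus h = (1+k)v₀²/(2g) = 1.4 × 11.3² / (2 × 9.8) ≈ 9.12 m.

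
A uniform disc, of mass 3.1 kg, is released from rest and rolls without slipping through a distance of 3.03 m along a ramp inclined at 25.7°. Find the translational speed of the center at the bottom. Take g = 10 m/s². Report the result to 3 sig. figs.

With I = (1/2)MR², the ratio k = I/(MR²) is 0.5.
Since it rolls without slipping, ω = v/R and KE = ½Mv² + ½Iω² = ½(1+k)Mv² = (3/4)Mv².
The vertical drop is h = L sinθ = 3.03 × sin25.7° = 1.314 m.
Energy conservation: Mgh = (3/4)Mv², so v = √(2gh/(1+k)) = √(2 × 10 × 1.314 / 1.5) ≈ 4.19 m/s.

v ≈ 4.19 m/s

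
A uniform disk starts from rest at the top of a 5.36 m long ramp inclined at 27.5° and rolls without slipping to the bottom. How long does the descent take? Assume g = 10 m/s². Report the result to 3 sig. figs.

t ≈ 1.87 s

For this body I = (1/2)MR², i.e. k = I/(MR²) = 0.5.
Newton's second law down the slope: Mg sinθ − f = Ma. The torque equation fR = Iα (with α = a/R) gives f = kMa.
Hence a = g sinθ/(1+k) = 10×sin27.5°/1.5 = 3.078 m/s².
Starting from rest, L = ½at², so t = √(2L/a) = √(2×5.36/3.078) ≈ 1.87 s.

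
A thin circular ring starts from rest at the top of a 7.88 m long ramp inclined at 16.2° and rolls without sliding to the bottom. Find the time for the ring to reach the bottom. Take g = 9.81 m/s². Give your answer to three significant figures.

t ≈ 3.39 s

Here I = MR², so the shape factor k = I/(MR²) = 1.
Translational: Mg sinθ − f = Ma. Rotational about the CM: fR = Iα = kMRa, so f = kMa.
Hence a = g sinθ/(1+k) = 9.81×sin16.2°/2 = 1.368 m/s².
Starting from rest, L = ½at², so t = √(2L/a) = √(2×7.88/1.368) ≈ 3.39 s.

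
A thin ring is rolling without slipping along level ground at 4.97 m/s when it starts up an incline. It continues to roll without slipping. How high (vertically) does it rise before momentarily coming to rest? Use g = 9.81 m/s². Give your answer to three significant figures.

h ≈ 2.52 m

Here I = MR², so the shape factor k = I/(MR²) = 1.
Pure rolling means v = ωR; then KE = ½Mv² + ½I(v/R)² = ½(1+k)Mv² = Mv².
All of this converts to potential energy at the highest point: Mv₀² = Mgh.
Thus h = (1+k)v₀²/(2g) = 2 × 4.97² / (2 × 9.81) ≈ 2.52 m.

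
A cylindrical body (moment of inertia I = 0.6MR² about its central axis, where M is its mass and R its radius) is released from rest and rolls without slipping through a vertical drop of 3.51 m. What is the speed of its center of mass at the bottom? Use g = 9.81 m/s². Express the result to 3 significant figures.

Here I = 0.6MR², so the shape factor k = I/(MR²) = 0.6.
Pure rolling means v = ωR; then KE = ½Mv² + ½I(v/R)² = ½(1+k)Mv² = (4/5)Mv².
Setting Mgh = (4/5)Mv² gives v = √(2gh/(1+k)) = √(2·9.81·3.51/1.6) ≈ 6.56 m/s.

v ≈ 6.56 m/s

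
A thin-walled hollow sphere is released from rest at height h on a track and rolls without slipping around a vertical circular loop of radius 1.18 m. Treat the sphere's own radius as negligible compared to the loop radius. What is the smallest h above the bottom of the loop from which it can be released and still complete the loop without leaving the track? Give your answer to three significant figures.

The moment of inertia is (2/3)MR², giving k ≡ I/(MR²) = 2/3.
At the top, contact is just lost when gravity alone supplies the centripetal force: Mg = Mv_top²/r, i.e. v_top² = gr.
With ω = v/R, the kinetic energy at speed v is ½(1+k)Mv² = (5/6)Mv².
Energy conservation from release (height h) to the top (height 2r): Mgh = Mg(2r) + (5/6)M·gr.
Thus h_min = 2r + (1+k)r/2 = r(2 + 1.667/2) = 1.18 × 2.833 ≈ 3.34 m.

h_min ≈ 3.34 m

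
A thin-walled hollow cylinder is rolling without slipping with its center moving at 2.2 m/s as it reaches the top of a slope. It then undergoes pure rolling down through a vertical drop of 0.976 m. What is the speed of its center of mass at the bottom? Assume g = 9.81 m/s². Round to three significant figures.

v ≈ 3.80 m/s

The moment of inertia is MR², giving k ≡ I/(MR²) = 1.
Since it rolls without slipping, ω = v/R and KE = ½Mv² + ½Iω² = ½(1+k)Mv² = Mv².
Energy conservation: Mv₀² + Mgh = Mv², so v² = v₀² + 2gh/(1+k).
v = √(2.2² + 2×9.81×0.976/2) = √14.41 ≈ 3.80 m/s.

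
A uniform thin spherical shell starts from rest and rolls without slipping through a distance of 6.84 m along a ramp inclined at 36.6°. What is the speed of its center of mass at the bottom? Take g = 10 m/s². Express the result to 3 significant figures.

For this body I = (2/3)MR², i.e. k = I/(MR²) = 2/3.
Pure rolling means v = ωR; then KE = ½Mv² + ½I(v/R)² = ½(1+k)Mv² = (5/6)Mv².
The vertical drop is h = L sinθ = 6.84 × sin36.6° = 4.078 m.
Energy conservation: Mgh = (5/6)Mv², so v = √(2gh/(1+k)) = √(2 × 10 × 4.078 / 1.667) ≈ 7.00 m/s.

v ≈ 7.00 m/s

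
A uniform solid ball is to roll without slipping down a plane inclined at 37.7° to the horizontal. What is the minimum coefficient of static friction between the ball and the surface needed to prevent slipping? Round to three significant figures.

μ_min ≈ 0.221

The moment of inertia is (2/5)MR², giving k ≡ I/(MR²) = 0.4.
Newton's second law down the slope: Mg sinθ − f = Ma. The torque equation fR = Iα (with α = a/R) gives f = kMa.
These give a = g sinθ/(1+k) and the required friction f = kMg sinθ/(1+k).
With N = Mg cosθ, the no-slip condition f ≤ μN gives μ_min = f/N = k tanθ/(1+k).
μ_min = 0.4 × tan37.7° / 1.4 ≈ 0.221.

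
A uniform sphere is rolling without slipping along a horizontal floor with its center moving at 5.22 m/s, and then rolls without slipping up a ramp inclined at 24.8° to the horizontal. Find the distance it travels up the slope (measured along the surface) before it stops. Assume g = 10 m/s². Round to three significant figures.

d ≈ 4.55 m

Here I = (2/5)MR², so the shape factor k = I/(MR²) = 0.4.
Rolling without slipping gives ω = v/R, so the total kinetic energy is ½Mv² + ½Iω² = ½(1+k)Mv² = (7/10)Mv².
Setting this equal to Mgh gives the vertical rise h = (1+k)v₀²/(2g) = 1.4×5.22²/(2×10) = 1.907 m.
The distance along the slope is d = h/sinθ = 1.907/sin24.8° ≈ 4.55 m.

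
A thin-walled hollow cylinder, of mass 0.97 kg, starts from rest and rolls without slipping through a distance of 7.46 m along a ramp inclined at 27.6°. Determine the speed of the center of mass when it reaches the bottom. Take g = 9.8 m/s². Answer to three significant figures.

The moment of inertia is MR², giving k ≡ I/(MR²) = 1.
Since it rolls without slipping, ω = v/R and KE = ½Mv² + ½Iω² = ½(1+k)Mv² = Mv².
The vertical drop is h = L sinθ = 7.46 × sin27.6° = 3.456 m.
Energy conservation: Mgh = Mv², so v = √(2gh/(1+k)) = √(2 × 9.8 × 3.456 / 2) ≈ 5.82 m/s.

v ≈ 5.82 m/s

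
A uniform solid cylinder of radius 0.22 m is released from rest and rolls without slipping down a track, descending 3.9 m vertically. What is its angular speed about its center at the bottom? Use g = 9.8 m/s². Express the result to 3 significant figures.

With I = (1/2)MR², the ratio k = I/(MR²) is 0.5.
Pure rolling means v = ωR; then KE = ½Mv² + ½I(v/R)² = ½(1+k)Mv² = (3/4)Mv².
Energy conservation Mgh = ½(1+k)Mv² gives v = √(2gh/(1+k)) = √(2 × 9.8 × 3.9 / 1.5) = 7.139 m/s.
The angular speed follows from ω = v/R = 7.139/0.22 ≈ 32.4 rad/s.

ω ≈ 32.4 rad/s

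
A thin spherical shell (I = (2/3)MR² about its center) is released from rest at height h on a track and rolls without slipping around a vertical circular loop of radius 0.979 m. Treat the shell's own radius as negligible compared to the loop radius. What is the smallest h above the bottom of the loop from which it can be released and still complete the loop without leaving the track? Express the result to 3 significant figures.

h_min ≈ 2.77 m

For this body I = (2/3)MR², i.e. k = I/(MR²) = 2/3.
At the top, contact is just lost when gravity alone supplies the centripetal force: Mg = Mv_top²/r, i.e. v_top² = gr.
With ω = v/R, the kinetic energy at speed v is ½(1+k)Mv² = (5/6)Mv².
Energy conservation from release (height h) to the top (height 2r): Mgh = Mg(2r) + (5/6)M·gr.
Thus h_min = 2r + (1+k)r/2 = r(2 + 1.667/2) = 0.979 × 2.833 ≈ 2.77 m.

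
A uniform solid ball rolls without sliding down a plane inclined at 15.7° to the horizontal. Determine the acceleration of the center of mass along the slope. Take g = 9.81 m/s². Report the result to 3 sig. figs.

a ≈ 1.90 m/s²

With I = (2/5)MR², the ratio k = I/(MR²) is 0.4.
Translational: Mg sinθ − f = Ma. Rotational about the CM: fR = Iα = kMRa, so f = kMa.
Eliminating f: Mg sinθ = (1+k)Ma, so a = g sinθ/(1+k) = 9.81 × sin15.7° / 1.4 ≈ 1.90 m/s².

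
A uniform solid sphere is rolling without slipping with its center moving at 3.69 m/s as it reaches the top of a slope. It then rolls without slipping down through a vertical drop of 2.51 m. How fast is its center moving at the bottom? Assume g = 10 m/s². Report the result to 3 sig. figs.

v ≈ 7.03 m/s

For this body I = (2/5)MR², i.e. k = I/(MR²) = 0.4.
Rolling without slipping gives ω = v/R, so the total kinetic energy is ½Mv² + ½Iω² = ½(1+k)Mv² = (7/10)Mv².
Conserving energy between top and bottom: (7/10)Mv² = (7/10)Mv₀² + Mgh, hence v² = v₀² + 2gh/(1+k).
v = √(3.69² + 2×10×2.51/1.4) = √49.47 ≈ 7.03 m/s.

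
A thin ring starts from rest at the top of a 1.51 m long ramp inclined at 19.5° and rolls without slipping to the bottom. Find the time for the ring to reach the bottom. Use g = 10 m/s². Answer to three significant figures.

With I = MR², the ratio k = I/(MR²) is 1.
Newton's second law down the slope: Mg sinθ − f = Ma. The torque equation fR = Iα (with α = a/R) gives f = kMa.
Hence a = g sinθ/(1+k) = 10×sin19.5°/2 = 1.669 m/s².
Starting from rest, L = ½at², so t = √(2L/a) = √(2×1.51/1.669) ≈ 1.35 s.

t ≈ 1.35 s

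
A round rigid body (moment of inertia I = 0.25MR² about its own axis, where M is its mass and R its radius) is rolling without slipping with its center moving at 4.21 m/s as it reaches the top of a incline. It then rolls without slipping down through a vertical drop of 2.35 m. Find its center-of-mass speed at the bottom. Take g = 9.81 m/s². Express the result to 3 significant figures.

v ≈ 7.39 m/s

With I = 0.25MR², the ratio k = I/(MR²) is 0.25.
The rolling condition ω = v/R makes the rotational term ½I(v/R)² = ½kMv², so KE_total = ½(1+k)Mv² = (5/8)Mv².
Energy conservation: (5/8)Mv₀² + Mgh = (5/8)Mv², so v² = v₀² + 2gh/(1+k).
v = √(4.21² + 2×9.81×2.35/1.25) = √54.61 ≈ 7.39 m/s.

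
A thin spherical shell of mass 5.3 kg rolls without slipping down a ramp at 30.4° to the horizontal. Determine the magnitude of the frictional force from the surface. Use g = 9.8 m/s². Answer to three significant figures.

For this body I = (2/3)MR², i.e. k = I/(MR²) = 2/3.
Along the incline Mg sinθ − f = Ma, and torque about the center fR = Iα = kMR²(a/R) gives f = kMa.
Combining, a = g sinθ/(1+k) and f = kMa = kMg sinθ/(1+k).
f = (2/3) × 5.3 × 9.8 × sin30.4° / 1.667 ≈ 10.5 N.

f ≈ 10.5 N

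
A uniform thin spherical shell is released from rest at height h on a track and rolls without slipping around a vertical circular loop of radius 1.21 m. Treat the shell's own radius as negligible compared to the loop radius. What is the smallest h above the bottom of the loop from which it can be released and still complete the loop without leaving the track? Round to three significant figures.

Here I = (2/3)MR², so the shape factor k = I/(MR²) = 2/3.
At the top, contact is just lost when gravity alone supplies the centripetal force: Mg = Mv_top²/r, i.e. v_top² = gr.
With ω = v/R, the kinetic energy at speed v is ½(1+k)Mv² = (5/6)Mv².
Energy conservation from release (height h) to the top (height 2r): Mgh = Mg(2r) + (5/6)M·gr.
Thus h_min = 2r + (1+k)r/2 = r(2 + 1.667/2) = 1.21 × 2.833 ≈ 3.43 m.

h_min ≈ 3.43 m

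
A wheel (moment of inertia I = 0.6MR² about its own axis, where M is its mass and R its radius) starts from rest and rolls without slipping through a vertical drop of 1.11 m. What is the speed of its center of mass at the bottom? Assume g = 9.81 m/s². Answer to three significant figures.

v ≈ 3.69 m/s

With I = 0.6MR², the ratio k = I/(MR²) is 0.6.
Since it rolls without slipping, ω = v/R and KE = ½Mv² + ½Iω² = ½(1+k)Mv² = (4/5)Mv².
Energy conservation: Mgh = (4/5)Mv², so v = √(2gh/(1+k)) = √(2 × 9.81 × 1.11 / 1.6) ≈ 3.69 m/s.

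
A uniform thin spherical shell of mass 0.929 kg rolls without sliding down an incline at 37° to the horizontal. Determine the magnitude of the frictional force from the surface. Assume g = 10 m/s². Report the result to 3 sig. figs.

With I = (2/3)MR², the ratio k = I/(MR²) is 2/3.
Along the incline Mg sinθ − f = Ma, and torque about the center fR = Iα = kMR²(a/R) gives f = kMa.
Combining, a = g sinθ/(1+k) and f = kMa = kMg sinθ/(1+k).
f = (2/3) × 0.929 × 10 × sin37° / 1.667 ≈ 2.24 N.

f ≈ 2.24 N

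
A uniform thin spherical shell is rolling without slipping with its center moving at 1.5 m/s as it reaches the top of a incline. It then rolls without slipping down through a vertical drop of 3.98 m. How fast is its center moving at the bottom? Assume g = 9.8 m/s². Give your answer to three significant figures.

Here I = (2/3)MR², so the shape factor k = I/(MR²) = 2/3.
Pure rolling means v = ωR; then KE = ½Mv² + ½I(v/R)² = ½(1+k)Mv² = (5/6)Mv².
Energy conservation: (5/6)Mv₀² + Mgh = (5/6)Mv², so v² = v₀² + 2gh/(1+k).
v = √(1.5² + 2×9.8×3.98/1.667) = √49.05 ≈ 7.00 m/s.

v ≈ 7.00 m/s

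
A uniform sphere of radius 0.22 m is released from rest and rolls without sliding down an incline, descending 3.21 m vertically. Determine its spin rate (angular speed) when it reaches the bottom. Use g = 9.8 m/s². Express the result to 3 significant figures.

Here I = (2/5)MR², so the shape factor k = I/(MR²) = 0.4.
Rolling without slipping gives ω = v/R, so the total kinetic energy is ½Mv² + ½Iω² = ½(1+k)Mv² = (7/10)Mv².
Energy conservation Mgh = ½(1+k)Mv² gives v = √(2gh/(1+k)) = √(2 × 9.8 × 3.21 / 1.4) = 6.704 m/s.
The angular speed follows from ω = v/R = 6.704/0.22 ≈ 30.5 rad/s.

ω ≈ 30.5 rad/s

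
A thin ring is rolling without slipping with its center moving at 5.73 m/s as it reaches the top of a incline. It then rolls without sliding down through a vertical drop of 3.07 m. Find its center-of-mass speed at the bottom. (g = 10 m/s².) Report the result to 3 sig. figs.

With I = MR², the ratio k = I/(MR²) is 1.
Since it rolls without slipping, ω = v/R and KE = ½Mv² + ½Iω² = ½(1+k)Mv² = Mv².
Conserving energy between top and bottom: Mv² = Mv₀² + Mgh, hence v² = v₀² + 2gh/(1+k).
v = √(5.73² + 2×10×3.07/2) = √63.53 ≈ 7.97 m/s.

v ≈ 7.97 m/s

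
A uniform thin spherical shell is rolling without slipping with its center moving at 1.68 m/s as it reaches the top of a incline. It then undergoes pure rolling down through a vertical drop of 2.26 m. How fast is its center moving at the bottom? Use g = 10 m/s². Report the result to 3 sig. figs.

v ≈ 5.47 m/s

For this body I = (2/3)MR², i.e. k = I/(MR²) = 2/3.
The rolling condition ω = v/R makes the rotational term ½I(v/R)² = ½kMv², so KE_total = ½(1+k)Mv² = (5/6)Mv².
Conserving energy between top and bottom: (5/6)Mv² = (5/6)Mv₀² + Mgh, hence v² = v₀² + 2gh/(1+k).
v = √(1.68² + 2×10×2.26/1.667) = √29.94 ≈ 5.47 m/s.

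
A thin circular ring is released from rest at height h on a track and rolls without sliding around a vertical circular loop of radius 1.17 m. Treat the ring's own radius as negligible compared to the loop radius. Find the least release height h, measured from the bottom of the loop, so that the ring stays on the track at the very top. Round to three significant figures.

h_min ≈ 3.51 m

With I = MR², the ratio k = I/(MR²) is 1.
At the top, contact is just lost when gravity alone supplies the centripetal force: Mg = Mv_top²/r, i.e. v_top² = gr.
With ω = v/R, the kinetic energy at speed v is ½(1+k)Mv² = Mv².
Energy conservation from release (height h) to the top (height 2r): Mgh = Mg(2r) + M·gr.
Thus h_min = 2r + (1+k)r/2 = r(2 + 2/2) = 1.17 × 3 ≈ 3.51 m.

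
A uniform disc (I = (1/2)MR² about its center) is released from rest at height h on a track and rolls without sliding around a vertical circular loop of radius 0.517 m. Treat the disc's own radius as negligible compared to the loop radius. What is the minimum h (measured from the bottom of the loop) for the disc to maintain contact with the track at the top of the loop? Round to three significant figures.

With I = (1/2)MR², the ratio k = I/(MR²) is 0.5.
At the top, contact is just lost when gravity alone supplies the centripetal force: Mg = Mv_top²/r, i.e. v_top² = gr.
With ω = v/R, the kinetic energy at speed v is ½(1+k)Mv² = (3/4)Mv².
Energy conservation from release (height h) to the top (height 2r): Mgh = Mg(2r) + (3/4)M·gr.
Thus h_min = 2r + (1+k)r/2 = r(2 + 1.5/2) = 0.517 × 2.75 ≈ 1.42 m.

h_min ≈ 1.42 m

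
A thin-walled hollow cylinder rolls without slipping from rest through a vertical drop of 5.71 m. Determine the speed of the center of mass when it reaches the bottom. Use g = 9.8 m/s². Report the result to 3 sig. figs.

v ≈ 7.48 m/s

For this body I = MR², i.e. k = I/(MR²) = 1.
The rolling condition ω = v/R makes the rotational term ½I(v/R)² = ½kMv², so KE_total = ½(1+k)Mv² = Mv².
Energy conservation: Mgh = Mv², so v = √(2gh/(1+k)) = √(2 × 9.8 × 5.71 / 2) ≈ 7.48 m/s.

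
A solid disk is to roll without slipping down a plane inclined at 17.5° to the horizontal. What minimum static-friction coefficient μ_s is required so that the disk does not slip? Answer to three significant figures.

Here I = (1/2)MR², so the shape factor k = I/(MR²) = 0.5.
Translational: Mg sinθ − f = Ma. Rotational about the CM: fR = Iα = kMRa, so f = kMa.
These give a = g sinθ/(1+k) and the required friction f = kMg sinθ/(1+k).
The normal force is N = Mg cosθ, so μ_min = f/N = k tanθ/(1+k).
μ_min = 0.5 × tan17.5° / 1.5 ≈ 0.105.

μ_min ≈ 0.105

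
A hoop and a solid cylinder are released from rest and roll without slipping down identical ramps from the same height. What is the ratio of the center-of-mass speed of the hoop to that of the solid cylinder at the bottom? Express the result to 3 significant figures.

Each satisfies Mgh = ½(1+k)Mv² with k = I/(MR²), so v ∝ 1/√(1+k).
For the hoop k = 1; for the solid cylinder k = 0.5.
v₁/v₂ = √((1+k₂)/(1+k₁)) = √(1.5/2) ≈ 0.866.

v_ratio ≈ 0.866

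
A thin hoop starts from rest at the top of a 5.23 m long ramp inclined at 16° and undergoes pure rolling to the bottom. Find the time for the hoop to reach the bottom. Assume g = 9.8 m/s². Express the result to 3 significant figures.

With I = MR², the ratio k = I/(MR²) is 1.
Translational: Mg sinθ − f = Ma. Rotational about the CM: fR = Iα = kMRa, so f = kMa.
Hence a = g sinθ/(1+k) = 9.8×sin16°/2 = 1.351 m/s².
With constant a from rest, t = √(2L/a) = √(2·5.23/1.351) ≈ 2.78 s.

t ≈ 2.78 s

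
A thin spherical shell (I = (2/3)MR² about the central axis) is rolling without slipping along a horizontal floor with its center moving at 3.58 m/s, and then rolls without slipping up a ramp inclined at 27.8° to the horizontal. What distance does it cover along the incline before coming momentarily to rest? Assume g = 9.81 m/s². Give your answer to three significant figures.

For this body I = (2/3)MR², i.e. k = I/(MR²) = 2/3.
Since it rolls without slipping, ω = v/R and KE = ½Mv² + ½Iω² = ½(1+k)Mv² = (5/6)Mv².
Setting this equal to Mgh gives the vertical rise h = (1+k)v₀²/(2g) = 1.667×3.58²/(2×9.81) = 1.089 m.
The distance along the slope is d = h/sinθ = 1.089/sin27.8° ≈ 2.33 m.

d ≈ 2.33 m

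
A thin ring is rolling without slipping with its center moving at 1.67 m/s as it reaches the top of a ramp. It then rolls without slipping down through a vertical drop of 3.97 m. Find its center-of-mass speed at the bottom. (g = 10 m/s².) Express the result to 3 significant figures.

v ≈ 6.52 m/s

With I = MR², the ratio k = I/(MR²) is 1.
The rolling condition ω = v/R makes the rotational term ½I(v/R)² = ½kMv², so KE_total = ½(1+k)Mv² = Mv².
Conserving energy between top and bottom: Mv² = Mv₀² + Mgh, hence v² = v₀² + 2gh/(1+k).
v = √(1.67² + 2×10×3.97/2) = √42.49 ≈ 6.52 m/s.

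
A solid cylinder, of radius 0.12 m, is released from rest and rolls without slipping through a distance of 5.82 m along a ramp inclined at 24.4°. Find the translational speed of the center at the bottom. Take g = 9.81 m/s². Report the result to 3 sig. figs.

v ≈ 5.61 m/s

With I = (1/2)MR², the ratio k = I/(MR²) is 0.5.
Pure rolling means v = ωR; then KE = ½Mv² + ½I(v/R)² = ½(1+k)Mv² = (3/4)Mv².
The vertical drop is h = L sinθ = 5.82 × sin24.4° = 2.404 m.
Energy conservation: Mgh = (3/4)Mv², so v = √(2gh/(1+k)) = √(2 × 9.81 × 2.404 / 1.5) ≈ 5.61 m/s.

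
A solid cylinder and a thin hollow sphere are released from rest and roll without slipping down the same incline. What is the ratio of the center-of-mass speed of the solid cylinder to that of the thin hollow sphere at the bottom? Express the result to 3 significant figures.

Each satisfies Mgh = ½(1+k)Mv² with k = I/(MR²), so v ∝ 1/√(1+k).
For the solid cylinder k = 0.5; for the thin hollow sphere k = 2/3.
v₁/v₂ = √((1+k₂)/(1+k₁)) = √(1.667/1.5) ≈ 1.05.

v_ratio ≈ 1.05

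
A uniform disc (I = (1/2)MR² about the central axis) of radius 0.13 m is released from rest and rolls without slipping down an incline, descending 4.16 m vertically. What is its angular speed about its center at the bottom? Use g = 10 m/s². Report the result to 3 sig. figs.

ω ≈ 57.3 rad/s

For this body I = (1/2)MR², i.e. k = I/(MR²) = 0.5.
Since it rolls without slipping, ω = v/R and KE = ½Mv² + ½Iω² = ½(1+k)Mv² = (3/4)Mv².
Energy conservation Mgh = ½(1+k)Mv² gives v = √(2gh/(1+k)) = √(2 × 10 × 4.16 / 1.5) = 7.448 m/s.
Then ω = v/R = 7.448 / 0.13 ≈ 57.3 rad/s.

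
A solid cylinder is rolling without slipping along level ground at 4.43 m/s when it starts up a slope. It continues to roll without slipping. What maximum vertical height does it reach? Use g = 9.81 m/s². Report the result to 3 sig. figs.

h ≈ 1.50 m

Here I = (1/2)MR², so the shape factor k = I/(MR²) = 0.5.
Rolling without slipping gives ω = v/R, so the total kinetic energy is ½Mv² + ½Iω² = ½(1+k)Mv² = (3/4)Mv².
All of this converts to potential energy at the highest point: (3/4)Mv₀² = Mgh.
Thus h = (1+k)v₀²/(2g) = 1.5 × 4.43² / (2 × 9.81) ≈ 1.50 m.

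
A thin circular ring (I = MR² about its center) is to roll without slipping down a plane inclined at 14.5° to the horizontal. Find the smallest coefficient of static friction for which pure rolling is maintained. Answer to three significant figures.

With I = MR², the ratio k = I/(MR²) is 1.
Newton's second law down the slope: Mg sinθ − f = Ma. The torque equation fR = Iα (with α = a/R) gives f = kMa.
These give a = g sinθ/(1+k) and the required friction f = kMg sinθ/(1+k).
The normal force is N = Mg cosθ, so μ_min = f/N = k tanθ/(1+k).
μ_min = 1 × tan14.5° / 2 ≈ 0.129.

μ_min ≈ 0.129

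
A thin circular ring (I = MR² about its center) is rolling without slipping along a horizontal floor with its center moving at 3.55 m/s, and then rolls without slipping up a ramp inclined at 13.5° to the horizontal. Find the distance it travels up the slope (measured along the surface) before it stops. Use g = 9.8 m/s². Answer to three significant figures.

Here I = MR², so the shape factor k = I/(MR²) = 1.
The rolling condition ω = v/R makes the rotational term ½I(v/R)² = ½kMv², so KE_total = ½(1+k)Mv² = Mv².
Setting this equal to Mgh gives the vertical rise h = (1+k)v₀²/(2g) = 2×3.55²/(2×9.8) = 1.286 m.
Along the incline, d = h/sinθ = 1.286/sin13.5° ≈ 5.51 m.

d ≈ 5.51 m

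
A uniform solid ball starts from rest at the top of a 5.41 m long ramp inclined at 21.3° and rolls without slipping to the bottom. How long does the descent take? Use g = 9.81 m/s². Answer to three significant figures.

t ≈ 2.06 s

With I = (2/5)MR², the ratio k = I/(MR²) is 0.4.
Translational: Mg sinθ − f = Ma. Rotational about the CM: fR = Iα = kMRa, so f = kMa.
Hence a = g sinθ/(1+k) = 9.81×sin21.3°/1.4 = 2.545 m/s².
Starting from rest, L = ½at², so t = √(2L/a) = √(2×5.41/2.545) ≈ 2.06 s.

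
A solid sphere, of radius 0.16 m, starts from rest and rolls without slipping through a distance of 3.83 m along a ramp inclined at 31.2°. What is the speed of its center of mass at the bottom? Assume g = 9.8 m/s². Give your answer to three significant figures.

The moment of inertia is (2/5)MR², giving k ≡ I/(MR²) = 0.4.
Rolling without slipping gives ω = v/R, so the total kinetic energy is ½Mv² + ½Iω² = ½(1+k)Mv² = (7/10)Mv².
The vertical drop is h = L sinθ = 3.83 × sin31.2° = 1.984 m.
Setting Mgh = (7/10)Mv² gives v = √(2gh/(1+k)) = √(2·9.8·1.984/1.4) ≈ 5.27 m/s.

v ≈ 5.27 m/s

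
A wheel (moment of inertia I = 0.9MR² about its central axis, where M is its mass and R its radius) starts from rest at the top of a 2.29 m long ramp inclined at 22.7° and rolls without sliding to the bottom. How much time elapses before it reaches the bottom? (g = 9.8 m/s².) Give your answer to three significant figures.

The moment of inertia is 0.9MR², giving k ≡ I/(MR²) = 0.9.
Along the incline Mg sinθ − f = Ma, and torque about the center fR = Iα = kMR²(a/R) gives f = kMa.
Hence a = g sinθ/(1+k) = 9.8×sin22.7°/1.9 = 1.99 m/s².
Starting from rest, L = ½at², so t = √(2L/a) = √(2×2.29/1.99) ≈ 1.52 s.

t ≈ 1.52 s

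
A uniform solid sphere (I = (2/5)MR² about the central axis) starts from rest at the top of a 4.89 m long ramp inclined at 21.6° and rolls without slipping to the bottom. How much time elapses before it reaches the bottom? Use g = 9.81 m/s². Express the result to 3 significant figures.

For this body I = (2/5)MR², i.e. k = I/(MR²) = 0.4.
Along the incline Mg sinθ − f = Ma, and torque about the center fR = Iα = kMR²(a/R) gives f = kMa.
Hence a = g sinθ/(1+k) = 9.81×sin21.6°/1.4 = 2.58 m/s².
Starting from rest, L = ½at², so t = √(2L/a) = √(2×4.89/2.58) ≈ 1.95 s.

t ≈ 1.95 s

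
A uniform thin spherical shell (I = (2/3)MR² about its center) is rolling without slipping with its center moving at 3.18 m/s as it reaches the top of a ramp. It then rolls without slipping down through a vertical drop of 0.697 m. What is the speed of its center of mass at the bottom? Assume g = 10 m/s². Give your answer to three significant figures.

With I = (2/3)MR², the ratio k = I/(MR²) is 2/3.
The rolling condition ω = v/R makes the rotational term ½I(v/R)² = ½kMv², so KE_total = ½(1+k)Mv² = (5/6)Mv².
Energy conservation: (5/6)Mv₀² + Mgh = (5/6)Mv², so v² = v₀² + 2gh/(1+k).
v = √(3.18² + 2×10×0.697/1.667) = √18.48 ≈ 4.30 m/s.

v ≈ 4.30 m/s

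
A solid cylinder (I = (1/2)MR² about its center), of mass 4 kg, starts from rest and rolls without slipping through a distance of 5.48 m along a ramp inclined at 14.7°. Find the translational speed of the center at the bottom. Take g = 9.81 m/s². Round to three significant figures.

v ≈ 4.26 m/s

For this body I = (1/2)MR², i.e. k = I/(MR²) = 0.5.
The rolling condition ω = v/R makes the rotational term ½I(v/R)² = ½kMv², so KE_total = ½(1+k)Mv² = (3/4)Mv².
The vertical drop is h = L sinθ = 5.48 × sin14.7° = 1.391 m.
Energy conservation: Mgh = (3/4)Mv², so v = √(2gh/(1+k)) = √(2 × 9.81 × 1.391 / 1.5) ≈ 4.26 m/s.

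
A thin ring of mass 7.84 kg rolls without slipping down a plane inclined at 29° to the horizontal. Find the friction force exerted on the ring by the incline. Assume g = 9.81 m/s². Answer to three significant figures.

f ≈ 18.6 N

Here I = MR², so the shape factor k = I/(MR²) = 1.
Along the incline Mg sinθ − f = Ma, and torque about the center fR = Iα = kMR²(a/R) gives f = kMa.
Combining, a = g sinθ/(1+k) and f = kMa = kMg sinθ/(1+k).
f = 1 × 7.84 × 9.81 × sin29° / 2 ≈ 18.6 N.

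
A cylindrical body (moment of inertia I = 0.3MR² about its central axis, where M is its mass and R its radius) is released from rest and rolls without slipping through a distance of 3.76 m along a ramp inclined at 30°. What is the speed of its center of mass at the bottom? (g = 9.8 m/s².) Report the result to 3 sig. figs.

v ≈ 5.32 m/s

For this body I = 0.3MR², i.e. k = I/(MR²) = 0.3.
Since it rolls without slipping, ω = v/R and KE = ½Mv² + ½Iω² = ½(1+k)Mv² = (13/20)Mv².
The vertical drop is h = L sinθ = 3.76 × sin30° = 1.88 m.
Energy conservation: Mgh = (13/20)Mv², so v = √(2gh/(1+k)) = √(2 × 9.8 × 1.88 / 1.3) ≈ 5.32 m/s.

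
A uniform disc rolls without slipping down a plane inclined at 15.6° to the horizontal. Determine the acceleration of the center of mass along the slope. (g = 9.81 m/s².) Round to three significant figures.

a ≈ 1.76 m/s²

With I = (1/2)MR², the ratio k = I/(MR²) is 0.5.
Newton's second law down the slope: Mg sinθ − f = Ma. The torque equation fR = Iα (with α = a/R) gives f = kMa.
Eliminating f: Mg sinθ = (1+k)Ma, so a = g sinθ/(1+k) = 9.81 × sin15.6° / 1.5 ≈ 1.76 m/s².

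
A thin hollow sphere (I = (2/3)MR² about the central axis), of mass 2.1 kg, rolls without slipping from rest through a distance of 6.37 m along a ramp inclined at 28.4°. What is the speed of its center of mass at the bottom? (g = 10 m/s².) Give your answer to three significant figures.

Here I = (2/3)MR², so the shape factor k = I/(MR²) = 2/3.
Rolling without slipping gives ω = v/R, so the total kinetic energy is ½Mv² + ½Iω² = ½(1+k)Mv² = (5/6)Mv².
The vertical drop is h = L sinθ = 6.37 × sin28.4° = 3.03 m.
Energy conservation: Mgh = (5/6)Mv², so v = √(2gh/(1+k)) = √(2 × 10 × 3.03 / 1.667) ≈ 6.03 m/s.

v ≈ 6.03 m/s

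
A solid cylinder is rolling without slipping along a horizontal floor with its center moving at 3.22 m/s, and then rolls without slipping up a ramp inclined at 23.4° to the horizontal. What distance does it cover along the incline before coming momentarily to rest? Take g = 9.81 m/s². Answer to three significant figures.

d ≈ 2.00 m

For this body I = (1/2)MR², i.e. k = I/(MR²) = 0.5.
The rolling condition ω = v/R makes the rotational term ½I(v/R)² = ½kMv², so KE_total = ½(1+k)Mv² = (3/4)Mv².
Setting this equal to Mgh gives the vertical rise h = (1+k)v₀²/(2g) = 1.5×3.22²/(2×9.81) = 0.7927 m.
The distance along the slope is d = h/sinθ = 0.7927/sin23.4° ≈ 2.00 m.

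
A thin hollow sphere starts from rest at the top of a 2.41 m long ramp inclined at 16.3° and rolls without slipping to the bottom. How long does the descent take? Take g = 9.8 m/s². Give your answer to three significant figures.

For this body I = (2/3)MR², i.e. k = I/(MR²) = 2/3.
Translational: Mg sinθ − f = Ma. Rotational about the CM: fR = Iα = kMRa, so f = kMa.
Hence a = g sinθ/(1+k) = 9.8×sin16.3°/1.667 = 1.65 m/s².
With constant a from rest, t = √(2L/a) = √(2·2.41/1.65) ≈ 1.71 s.

t ≈ 1.71 s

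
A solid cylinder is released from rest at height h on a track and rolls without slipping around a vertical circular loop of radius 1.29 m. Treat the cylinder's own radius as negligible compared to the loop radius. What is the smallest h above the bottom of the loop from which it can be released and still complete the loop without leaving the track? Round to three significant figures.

The moment of inertia is (1/2)MR², giving k ≡ I/(MR²) = 0.5.
At the top, contact is just lost when gravity alone supplies the centripetal force: Mg = Mv_top²/r, i.e. v_top² = gr.
With ω = v/R, the kinetic energy at speed v is ½(1+k)Mv² = (3/4)Mv².
Energy conservation from release (height h) to the top (height 2r): Mgh = Mg(2r) + (3/4)M·gr.
Thus h_min = 2r + (1+k)r/2 = r(2 + 1.5/2) = 1.29 × 2.75 ≈ 3.55 m.

h_min ≈ 3.55 m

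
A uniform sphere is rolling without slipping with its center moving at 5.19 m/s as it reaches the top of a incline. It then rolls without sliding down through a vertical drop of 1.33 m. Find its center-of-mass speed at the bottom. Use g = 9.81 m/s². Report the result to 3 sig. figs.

v ≈ 6.75 m/s

Here I = (2/5)MR², so the shape factor k = I/(MR²) = 0.4.
Rolling without slipping gives ω = v/R, so the total kinetic energy is ½Mv² + ½Iω² = ½(1+k)Mv² = (7/10)Mv².
Energy conservation: (7/10)Mv₀² + Mgh = (7/10)Mv², so v² = v₀² + 2gh/(1+k).
v = √(5.19² + 2×9.81×1.33/1.4) = √45.58 ≈ 6.75 m/s.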